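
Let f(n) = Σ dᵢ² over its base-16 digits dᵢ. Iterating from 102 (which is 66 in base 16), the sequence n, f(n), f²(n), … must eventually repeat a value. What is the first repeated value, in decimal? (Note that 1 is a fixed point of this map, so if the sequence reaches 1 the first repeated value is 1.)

102 = (6,6)_16 → 6² + 6² = 36 + 36 = 72
72 = (4,8)_16 → 4² + 8² = 16 + 64 = 80
80 = (5,0)_16 → 5² + 0² = 25 + 0 = 25
25 = (1,9)_16 → 1² + 9² = 1 + 81 = 82
82 = (5,2)_16 → 5² + 2² = 25 + 4 = 29
29 = (1,13)_16 → 1² + 13² = 1 + 169 = 170
170 = (10,10)_16 → 10² + 10² = 100 + 100 = 200
200 = (12,8)_16 → 12² + 8² = 144 + 64 = 208
208 = (13,0)_16 → 13² + 0² = 169 + 0 = 169
169 = (10,9)_16 → 10² + 9² = 100 + 81 = 181
181 = (11,5)_16 → 11² + 5² = 121 + 25 = 146
146 = (9,2)_16 → 9² + 2² = 81 + 4 = 85
85 = (5,5)_16 → 5² + 5² = 25 + 25 = 50
50 = (3,2)_16 → 3² + 2² = 9 + 4 = 13
13 = (13)_16 → 13² = 169  — 169 already appeared earlier.

169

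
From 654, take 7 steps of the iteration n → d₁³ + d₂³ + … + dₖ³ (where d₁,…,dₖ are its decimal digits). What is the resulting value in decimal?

153

654 → 6³ + 5³ + 4³ = 216 + 125 + 64 = 405
405 → 4³ + 0³ + 5³ = 64 + 0 + 125 = 189
189 → 1³ + 8³ + 9³ = 1 + 512 + 729 = 1242
1242 → 1³ + 2³ + 4³ + 2³ = 1 + 8 + 64 + 8 = 81
81 → 8³ + 1³ = 512 + 1 = 513
513 → 5³ + 1³ + 3³ = 125 + 1 + 27 = 153
153 → 1³ + 5³ + 3³ = 1 + 125 + 27 = 153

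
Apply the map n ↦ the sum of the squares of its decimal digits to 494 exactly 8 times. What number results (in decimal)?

89

494 → 4² + 9² + 4² = 113
113 → 1² + 1² + 3² = 11
11 → 1² + 1² = 2
2 → 2² = 4
4 → 4² = 16
16 → 1² + 6² = 37
37 → 3² + 7² = 58
58 → 5² + 8² = 89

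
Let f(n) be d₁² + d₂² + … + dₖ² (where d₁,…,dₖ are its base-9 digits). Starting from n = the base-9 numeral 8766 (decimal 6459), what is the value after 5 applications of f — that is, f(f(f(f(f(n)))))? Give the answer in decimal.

6459 = (8,7,6,6)_9 → 8² + 7² + 6² + 6² = 64 + 49 + 36 + 36 = 185
185 = (2,2,5)_9 → 2² + 2² + 5² = 4 + 4 + 25 = 33
33 = (3,6)_9 → 3² + 6² = 9 + 36 = 45
45 = (5,0)_9 → 5² + 0² = 25 + 0 = 25
25 = (2,7)_9 → 2² + 7² = 4 + 49 = 53

53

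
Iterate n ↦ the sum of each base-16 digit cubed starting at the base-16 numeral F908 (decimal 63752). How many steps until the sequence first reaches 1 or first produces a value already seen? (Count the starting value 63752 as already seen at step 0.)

63752 = (15,9,0,8)_16 → 15³ + 9³ + 0³ + 8³ = 4616
4616 = (1,2,0,8)_16 → 1³ + 2³ + 0³ + 8³ = 521
521 = (2,0,9)_16 → 2³ + 0³ + 9³ = 737
737 = (2,14,1)_16 → 2³ + 14³ + 1³ = 2753
2753 = (10,12,1)_16 → 10³ + 12³ + 1³ = 2729
2729 = (10,10,9)_16 → 10³ + 10³ + 9³ = 2729  — 2729 repeats.
That took 6 steps.

6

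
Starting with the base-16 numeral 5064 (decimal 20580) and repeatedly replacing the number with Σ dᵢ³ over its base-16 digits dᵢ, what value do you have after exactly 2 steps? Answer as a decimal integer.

855

20580 = (5,0,6,4)_16 → 5³ + 0³ + 6³ + 4³ = 405
405 = (1,9,5)_16 → 1³ + 9³ + 5³ = 855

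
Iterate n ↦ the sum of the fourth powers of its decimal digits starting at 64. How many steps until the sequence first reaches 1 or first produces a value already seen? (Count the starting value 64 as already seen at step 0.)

10

64 → 6⁴ + 4⁴ = 1552
1552 → 1⁴ + 5⁴ + 5⁴ + 2⁴ = 1267
1267 → 1⁴ + 2⁴ + 6⁴ + 7⁴ = 3714
3714 → 3⁴ + 7⁴ + 1⁴ + 4⁴ = 2739
2739 → 2⁴ + 7⁴ + 3⁴ + 9⁴ = 9059
9059 → 9⁴ + 0⁴ + 5⁴ + 9⁴ = 13747
13747 → 1⁴ + 3⁴ + 7⁴ + 4⁴ + 7⁴ = 5140
5140 → 5⁴ + 1⁴ + 4⁴ + 0⁴ = 882
882 → 8⁴ + 8⁴ + 2⁴ = 8208
8208 → 8⁴ + 2⁴ + 0⁴ + 8⁴ = 8208  — 8208 repeats.
That took 10 steps.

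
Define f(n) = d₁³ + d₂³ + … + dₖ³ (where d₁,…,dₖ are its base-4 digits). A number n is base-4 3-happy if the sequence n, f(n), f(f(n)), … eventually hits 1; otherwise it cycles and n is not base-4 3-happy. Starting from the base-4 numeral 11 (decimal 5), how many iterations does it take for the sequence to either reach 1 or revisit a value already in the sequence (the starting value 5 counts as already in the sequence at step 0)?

5 = (1,1)_4 → 1³ + 1³ = 1 + 1 = 2
2 = (2)_4 → 2³ = 8
8 = (2,0)_4 → 2³ + 0³ = 8 + 0 = 8  — 8 repeats.
That took 3 steps.

3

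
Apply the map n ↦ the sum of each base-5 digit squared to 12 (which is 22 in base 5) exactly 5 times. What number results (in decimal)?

12 = (2,2)_5 → 2² + 2² = 8
8 = (1,3)_5 → 1² + 3² = 10
10 = (2,0)_5 → 2² + 0² = 4
4 = (4)_5 → 4² = 16
16 = (3,1)_5 → 3² + 1² = 10

10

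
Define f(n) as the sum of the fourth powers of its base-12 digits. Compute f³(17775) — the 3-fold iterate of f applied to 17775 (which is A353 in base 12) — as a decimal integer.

6659

17775 = (10,3,5,3)_12 → 10⁴ + 3⁴ + 5⁴ + 3⁴ = 10000 + 81 + 625 + 81 = 10787
10787 = (6,2,10,11)_12 → 6⁴ + 2⁴ + 10⁴ + 11⁴ = 1296 + 16 + 10000 + 14641 = 25953
25953 = (1,3,0,2,9)_12 → 1⁴ + 3⁴ + 0⁴ + 2⁴ + 9⁴ = 1 + 81 + 0 + 16 + 6561 = 6659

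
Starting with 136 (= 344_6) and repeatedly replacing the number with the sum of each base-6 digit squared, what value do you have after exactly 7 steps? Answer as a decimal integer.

17

136 = (3,4,4)_6 → 3² + 4² + 4² = 9 + 16 + 16 = 41
41 = (1,0,5)_6 → 1² + 0² + 5² = 1 + 0 + 25 = 26
26 = (4,2)_6 → 4² + 2² = 16 + 4 = 20
20 = (3,2)_6 → 3² + 2² = 9 + 4 = 13
13 = (2,1)_6 → 2² + 1² = 4 + 1 = 5
5 = (5)_6 → 5² = 25
25 = (4,1)_6 → 4² + 1² = 16 + 1 = 17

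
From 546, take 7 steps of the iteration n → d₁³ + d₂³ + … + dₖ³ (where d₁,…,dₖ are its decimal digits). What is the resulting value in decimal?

546 → 405
405 → 189
189 → 1242
1242 → 81
81 → 513
513 → 153
153 → 153

153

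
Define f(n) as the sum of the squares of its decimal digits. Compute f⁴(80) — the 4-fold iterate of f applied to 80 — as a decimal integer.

80 → 8² + 0² = 64
64 → 6² + 4² = 52
52 → 5² + 2² = 29
29 → 2² + 9² = 85

85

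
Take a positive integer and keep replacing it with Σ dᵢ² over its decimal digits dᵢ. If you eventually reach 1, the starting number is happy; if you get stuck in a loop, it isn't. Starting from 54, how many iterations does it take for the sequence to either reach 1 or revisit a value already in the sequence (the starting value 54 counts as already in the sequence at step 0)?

54 → 5² + 4² = 25 + 16 = 41
41 → 4² + 1² = 16 + 1 = 17
17 → 1² + 7² = 1 + 49 = 50
50 → 5² + 0² = 25 + 0 = 25
25 → 2² + 5² = 4 + 25 = 29
29 → 2² + 9² = 4 + 81 = 85
85 → 8² + 5² = 64 + 25 = 89
89 → 8² + 9² = 64 + 81 = 145
145 → 1² + 4² + 5² = 1 + 16 + 25 = 42
42 → 4² + 2² = 16 + 4 = 20
20 → 2² + 0² = 4 + 0 = 4
4 → 4² = 16
16 → 1² + 6² = 1 + 36 = 37
37 → 3² + 7² = 9 + 49 = 58
58 → 5² + 8² = 25 + 64 = 89  — 89 repeats.
That took 15 steps.

15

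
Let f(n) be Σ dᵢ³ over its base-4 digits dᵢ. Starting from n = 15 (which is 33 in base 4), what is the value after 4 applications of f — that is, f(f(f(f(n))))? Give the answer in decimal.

9

15 = (3,3)_4 → 3³ + 3³ = 27 + 27 = 54
54 = (3,1,2)_4 → 3³ + 1³ + 2³ = 27 + 1 + 8 = 36
36 = (2,1,0)_4 → 2³ + 1³ + 0³ = 8 + 1 + 0 = 9
9 = (2,1)_4 → 2³ + 1³ = 8 + 1 = 9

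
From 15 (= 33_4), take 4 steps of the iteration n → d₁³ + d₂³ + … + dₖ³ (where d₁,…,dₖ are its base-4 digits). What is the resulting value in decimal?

9

15 = (3,3)_4 → 54
54 = (3,1,2)_4 → 36
36 = (2,1,0)_4 → 9
9 = (2,1)_4 → 9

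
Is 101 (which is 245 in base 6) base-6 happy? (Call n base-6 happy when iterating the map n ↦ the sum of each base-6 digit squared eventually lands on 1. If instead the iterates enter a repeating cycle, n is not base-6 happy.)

not base-6 happy

101 = (2,4,5)_6 → 2² + 4² + 5² = 4 + 16 + 25 = 45
45 = (1,1,3)_6 → 1² + 1² + 3² = 1 + 1 + 9 = 11
11 = (1,5)_6 → 1² + 5² = 1 + 25 = 26
26 = (4,2)_6 → 4² + 2² = 16 + 4 = 20
20 = (3,2)_6 → 3² + 2² = 9 + 4 = 13
13 = (2,1)_6 → 2² + 1² = 4 + 1 = 5
5 = (5)_6 → 5² = 25
25 = (4,1)_6 → 4² + 1² = 16 + 1 = 17
17 = (2,5)_6 → 2² + 5² = 4 + 25 = 29
29 = (4,5)_6 → 4² + 5² = 16 + 25 = 41
41 = (1,0,5)_6 → 1² + 0² + 5² = 1 + 0 + 25 = 26  — 26 already seen; the sequence cycles without reaching 1.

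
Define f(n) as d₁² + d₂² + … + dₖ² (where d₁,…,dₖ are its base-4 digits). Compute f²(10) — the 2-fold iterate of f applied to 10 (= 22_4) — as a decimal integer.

4

10 = (2,2)_4 → 8
8 = (2,0)_4 → 4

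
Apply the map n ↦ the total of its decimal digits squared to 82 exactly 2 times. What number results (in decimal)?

100

82 → 8² + 2² = 68
68 → 6² + 8² = 100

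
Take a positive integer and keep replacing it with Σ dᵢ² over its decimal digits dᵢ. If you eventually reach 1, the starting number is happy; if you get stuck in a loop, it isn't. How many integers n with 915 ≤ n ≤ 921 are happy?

1

915: 915 → 107 → 50 → 25 → 29 → 85 → 89 → 145 → 42 → 20 → 4 → 16 → 37 → 58 → 89  (repeats 89)
916: 916 → 118 → 66 → 72 → 53 → 34 → 25 → 29 → 85 → 89 → 145 → 42 → 20 → 4 → 16 → 37 → 58 → 89  (repeats 89)
917: 917 → 131 → 11 → 2 → 4 → 16 → 37 → 58 → 89 → 145 → 42 → 20 → 4  (repeats 4)
918: 918 → 146 → 53 → 34 → 25 → 29 → 85 → 89 → 145 → 42 → 20 → 4 → 16 → 37 → 58 → 89  (repeats 89)
919: 919 → 163 → 46 → 52 → 29 → 85 → 89 → 145 → 42 → 20 → 4 → 16 → 37 → 58 → 89  (repeats 89)
920: 920 → 85 → 89 → 145 → 42 → 20 → 4 → 16 → 37 → 58 → 89  (repeats 89)
921: 921 → 86 → 100 → 1  (reaches 1)
happy: 921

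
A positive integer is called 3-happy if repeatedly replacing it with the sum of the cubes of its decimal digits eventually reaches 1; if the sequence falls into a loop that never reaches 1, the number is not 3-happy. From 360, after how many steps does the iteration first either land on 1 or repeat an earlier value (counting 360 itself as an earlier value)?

7

360 → 3³ + 6³ + 0³ = 243
243 → 2³ + 4³ + 3³ = 99
99 → 9³ + 9³ = 1458
1458 → 1³ + 4³ + 5³ + 8³ = 702
702 → 7³ + 0³ + 2³ = 351
351 → 3³ + 5³ + 1³ = 153
153 → 1³ + 5³ + 3³ = 153  — 153 repeats.
That took 7 steps.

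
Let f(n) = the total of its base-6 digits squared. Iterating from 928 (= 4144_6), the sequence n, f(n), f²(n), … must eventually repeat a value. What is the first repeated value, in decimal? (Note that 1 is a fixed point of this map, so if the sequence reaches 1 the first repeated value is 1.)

928 = (4,1,4,4)_6 → 49
49 = (1,2,1)_6 → 6
6 = (1,0)_6 → 1  — reached the fixed point 1.
1 → 1, so 1 is the first repeated value.

1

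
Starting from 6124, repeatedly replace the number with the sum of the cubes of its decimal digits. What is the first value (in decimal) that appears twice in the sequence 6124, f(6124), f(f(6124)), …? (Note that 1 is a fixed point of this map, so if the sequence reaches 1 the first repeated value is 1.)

133

6124 → 6³ + 1³ + 2³ + 4³ = 216 + 1 + 8 + 64 = 289
289 → 2³ + 8³ + 9³ = 8 + 512 + 729 = 1249
1249 → 1³ + 2³ + 4³ + 9³ = 1 + 8 + 64 + 729 = 802
802 → 8³ + 0³ + 2³ = 512 + 0 + 8 = 520
520 → 5³ + 2³ + 0³ = 125 + 8 + 0 = 133
133 → 1³ + 3³ + 3³ = 1 + 27 + 27 = 55
55 → 5³ + 5³ = 125 + 125 = 250
250 → 2³ + 5³ + 0³ = 8 + 125 + 0 = 133  — 133 already appeared earlier.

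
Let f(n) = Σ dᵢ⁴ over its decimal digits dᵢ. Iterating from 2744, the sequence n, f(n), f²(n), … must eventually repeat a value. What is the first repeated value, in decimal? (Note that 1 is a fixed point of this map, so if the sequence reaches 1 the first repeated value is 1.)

4179

2744 → 2⁴ + 7⁴ + 4⁴ + 4⁴ = 2929
2929 → 2⁴ + 9⁴ + 2⁴ + 9⁴ = 13154
13154 → 1⁴ + 3⁴ + 1⁴ + 5⁴ + 4⁴ = 964
964 → 9⁴ + 6⁴ + 4⁴ = 8113
8113 → 8⁴ + 1⁴ + 1⁴ + 3⁴ = 4179
4179 → 4⁴ + 1⁴ + 7⁴ + 9⁴ = 9219
9219 → 9⁴ + 2⁴ + 1⁴ + 9⁴ = 13139
13139 → 1⁴ + 3⁴ + 1⁴ + 3⁴ + 9⁴ = 6725
6725 → 6⁴ + 7⁴ + 2⁴ + 5⁴ = 4338
4338 → 4⁴ + 3⁴ + 3⁴ + 8⁴ = 4514
4514 → 4⁴ + 5⁴ + 1⁴ + 4⁴ = 1138
1138 → 1⁴ + 1⁴ + 3⁴ + 8⁴ = 4179  — 4179 already appeared earlier.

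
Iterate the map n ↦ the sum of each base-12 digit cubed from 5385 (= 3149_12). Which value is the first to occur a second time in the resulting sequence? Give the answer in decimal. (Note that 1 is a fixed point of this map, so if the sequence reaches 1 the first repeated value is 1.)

1

5385 = (3,1,4,9)_12 → 3³ + 1³ + 4³ + 9³ = 27 + 1 + 64 + 729 = 821
821 = (5,8,5)_12 → 5³ + 8³ + 5³ = 125 + 512 + 125 = 762
762 = (5,3,6)_12 → 5³ + 3³ + 6³ = 125 + 27 + 216 = 368
368 = (2,6,8)_12 → 2³ + 6³ + 8³ = 8 + 216 + 512 = 736
736 = (5,1,4)_12 → 5³ + 1³ + 4³ = 125 + 1 + 64 = 190
190 = (1,3,10)_12 → 1³ + 3³ + 10³ = 1 + 27 + 1000 = 1028
1028 = (7,1,8)_12 → 7³ + 1³ + 8³ = 343 + 1 + 512 = 856
856 = (5,11,4)_12 → 5³ + 11³ + 4³ = 125 + 1331 + 64 = 1520
1520 = (10,6,8)_12 → 10³ + 6³ + 8³ = 1000 + 216 + 512 = 1728
1728 = (1,0,0,0)_12 → 1³ + 0³ + 0³ + 0³ = 1 + 0 + 0 + 0 = 1  — reached the fixed point 1.
1 → 1, so 1 is the first repeated value.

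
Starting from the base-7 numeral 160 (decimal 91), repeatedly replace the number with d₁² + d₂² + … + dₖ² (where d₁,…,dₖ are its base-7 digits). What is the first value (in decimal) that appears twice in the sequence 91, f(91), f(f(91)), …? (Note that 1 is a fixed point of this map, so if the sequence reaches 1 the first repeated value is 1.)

37

91 = (1,6,0)_7 → 37
37 = (5,2)_7 → 29
29 = (4,1)_7 → 17
17 = (2,3)_7 → 13
13 = (1,6)_7 → 37  — 37 already appeared earlier.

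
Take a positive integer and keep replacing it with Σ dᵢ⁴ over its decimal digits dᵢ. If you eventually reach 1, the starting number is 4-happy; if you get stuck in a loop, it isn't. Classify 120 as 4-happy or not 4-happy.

not 4-happy

120 → 17
17 → 2402
2402 → 288
288 → 8208
8208 → 8208  — 8208 already seen; the sequence cycles without reaching 1.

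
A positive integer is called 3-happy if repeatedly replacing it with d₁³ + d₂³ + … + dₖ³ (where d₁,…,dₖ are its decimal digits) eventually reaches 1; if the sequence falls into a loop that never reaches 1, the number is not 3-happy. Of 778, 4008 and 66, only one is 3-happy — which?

778: 778 → 1198 → 1243 → 100 → 1  — reaches 1 (3-happy)
4008: 4008 → 576 → 684 → 792 → 1080 → 513 → 153 → 153  — repeats 153 (not 3-happy)
66: 66 → 432 → 99 → 1458 → 702 → 351 → 153 → 153  — repeats 153 (not 3-happy)

778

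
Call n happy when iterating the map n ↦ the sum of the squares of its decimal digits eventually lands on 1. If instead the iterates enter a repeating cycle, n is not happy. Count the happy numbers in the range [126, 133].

3

126: 126 → 41 → 17 → 50 → 25 → 29 → 85 → 89 → 145 → 42 → 20 → 4 → 16 → 37 → 58 → 89  — not happy
127: 127 → 54 → 41 → 17 → 50 → 25 → 29 → 85 → 89 → 145 → 42 → 20 → 4 → 16 → 37 → 58 → 89  — not happy
128: 128 → 69 → 117 → 51 → 26 → 40 → 16 → 37 → 58 → 89 → 145 → 42 → 20 → 4 → 16  — not happy
129: 129 → 86 → 100 → 1  — happy
130: 130 → 10 → 1  — happy
131: 131 → 11 → 2 → 4 → 16 → 37 → 58 → 89 → 145 → 42 → 20 → 4  — not happy
132: 132 → 14 → 17 → 50 → 25 → 29 → 85 → 89 → 145 → 42 → 20 → 4 → 16 → 37 → 58 → 89  — not happy
133: 133 → 19 → 82 → 68 → 100 → 1  — happy
happy: 129, 130, 133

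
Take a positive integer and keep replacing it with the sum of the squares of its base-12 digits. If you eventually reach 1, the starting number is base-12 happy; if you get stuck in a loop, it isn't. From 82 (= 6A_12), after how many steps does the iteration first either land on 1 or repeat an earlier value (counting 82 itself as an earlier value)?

6

82 = (6,10)_12 → 6² + 10² = 136
136 = (11,4)_12 → 11² + 4² = 137
137 = (11,5)_12 → 11² + 5² = 146
146 = (1,0,2)_12 → 1² + 0² + 2² = 5
5 = (5)_12 → 5² = 25
25 = (2,1)_12 → 2² + 1² = 5  — 5 repeats.
That took 6 steps.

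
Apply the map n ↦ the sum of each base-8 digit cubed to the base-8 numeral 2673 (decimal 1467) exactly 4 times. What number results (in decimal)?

1467 = (2,6,7,3)_8 → 2³ + 6³ + 7³ + 3³ = 8 + 216 + 343 + 27 = 594
594 = (1,1,2,2)_8 → 1³ + 1³ + 2³ + 2³ = 1 + 1 + 8 + 8 = 18
18 = (2,2)_8 → 2³ + 2³ = 8 + 8 = 16
16 = (2,0)_8 → 2³ + 0³ = 8 + 0 = 8

8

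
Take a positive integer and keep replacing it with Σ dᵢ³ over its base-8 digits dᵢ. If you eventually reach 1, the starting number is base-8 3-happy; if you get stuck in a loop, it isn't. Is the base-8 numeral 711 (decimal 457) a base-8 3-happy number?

457 = (7,1,1)_8 → 7³ + 1³ + 1³ = 343 + 1 + 1 = 345
345 = (5,3,1)_8 → 5³ + 3³ + 1³ = 125 + 27 + 1 = 153
153 = (2,3,1)_8 → 2³ + 3³ + 1³ = 8 + 27 + 1 = 36
36 = (4,4)_8 → 4³ + 4³ = 64 + 64 = 128
128 = (2,0,0)_8 → 2³ + 0³ + 0³ = 8 + 0 + 0 = 8
8 = (1,0)_8 → 1³ + 0³ = 1 + 0 = 1  — reached 1.

base-8 3-happy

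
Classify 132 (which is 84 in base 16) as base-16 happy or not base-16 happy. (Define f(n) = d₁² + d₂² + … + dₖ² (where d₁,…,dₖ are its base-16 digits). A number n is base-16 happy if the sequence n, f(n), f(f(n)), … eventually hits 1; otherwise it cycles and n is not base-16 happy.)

not base-16 happy

132 = (8,4)_16 → 8² + 4² = 80
80 = (5,0)_16 → 5² + 0² = 25
25 = (1,9)_16 → 1² + 9² = 82
82 = (5,2)_16 → 5² + 2² = 29
29 = (1,13)_16 → 1² + 13² = 170
170 = (10,10)_16 → 10² + 10² = 200
200 = (12,8)_16 → 12² + 8² = 208
208 = (13,0)_16 → 13² + 0² = 169
169 = (10,9)_16 → 10² + 9² = 181
181 = (11,5)_16 → 11² + 5² = 146
146 = (9,2)_16 → 9² + 2² = 85
85 = (5,5)_16 → 5² + 5² = 50
50 = (3,2)_16 → 3² + 2² = 13
13 = (13)_16 → 13² = 169  — 169 already seen; the sequence cycles without reaching 1.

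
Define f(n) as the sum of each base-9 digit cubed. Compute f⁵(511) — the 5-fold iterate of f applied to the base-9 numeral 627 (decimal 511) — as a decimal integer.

511 = (6,2,7)_9 → 567
567 = (7,0,0)_9 → 343
343 = (4,2,1)_9 → 73
73 = (8,1)_9 → 513
513 = (6,3,0)_9 → 243

243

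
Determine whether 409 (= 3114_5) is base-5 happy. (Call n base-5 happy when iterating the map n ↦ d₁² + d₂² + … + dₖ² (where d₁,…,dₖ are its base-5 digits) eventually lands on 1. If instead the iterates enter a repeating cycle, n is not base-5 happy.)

base-5 happy

409 = (3,1,1,4)_5 → 3² + 1² + 1² + 4² = 27
27 = (1,0,2)_5 → 1² + 0² + 2² = 5
5 = (1,0)_5 → 1² + 0² = 1  — reached 1.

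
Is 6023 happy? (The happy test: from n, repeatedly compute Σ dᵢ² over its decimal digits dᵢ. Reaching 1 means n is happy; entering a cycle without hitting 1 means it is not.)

6023 → 6² + 0² + 2² + 3² = 49
49 → 4² + 9² = 97
97 → 9² + 7² = 130
130 → 1² + 3² + 0² = 10
10 → 1² + 0² = 1  — reached 1.

happy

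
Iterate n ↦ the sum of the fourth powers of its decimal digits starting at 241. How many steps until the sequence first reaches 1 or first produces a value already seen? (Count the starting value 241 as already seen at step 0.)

241 → 273
273 → 2498
2498 → 10929
10929 → 13139
13139 → 6725
6725 → 4338
4338 → 4514
4514 → 1138
1138 → 4179
4179 → 9219
9219 → 13139  — 13139 repeats.
That took 11 steps.

11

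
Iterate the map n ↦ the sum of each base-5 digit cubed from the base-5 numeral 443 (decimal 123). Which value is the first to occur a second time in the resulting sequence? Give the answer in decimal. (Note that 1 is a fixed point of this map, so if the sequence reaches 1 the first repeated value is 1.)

123 = (4,4,3)_5 → 4³ + 4³ + 3³ = 64 + 64 + 27 = 155
155 = (1,1,1,0)_5 → 1³ + 1³ + 1³ + 0³ = 1 + 1 + 1 + 0 = 3
3 = (3)_5 → 3³ = 27
27 = (1,0,2)_5 → 1³ + 0³ + 2³ = 1 + 0 + 8 = 9
9 = (1,4)_5 → 1³ + 4³ = 1 + 64 = 65
65 = (2,3,0)_5 → 2³ + 3³ + 0³ = 8 + 27 + 0 = 35
35 = (1,2,0)_5 → 1³ + 2³ + 0³ = 1 + 8 + 0 = 9  — 9 already appeared earlier.

9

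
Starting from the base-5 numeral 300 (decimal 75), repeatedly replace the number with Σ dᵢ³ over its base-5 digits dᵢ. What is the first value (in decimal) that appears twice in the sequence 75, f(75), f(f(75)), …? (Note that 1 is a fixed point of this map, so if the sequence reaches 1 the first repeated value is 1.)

9

75 = (3,0,0)_5 → 3³ + 0³ + 0³ = 27 + 0 + 0 = 27
27 = (1,0,2)_5 → 1³ + 0³ + 2³ = 1 + 0 + 8 = 9
9 = (1,4)_5 → 1³ + 4³ = 1 + 64 = 65
65 = (2,3,0)_5 → 2³ + 3³ + 0³ = 8 + 27 + 0 = 35
35 = (1,2,0)_5 → 1³ + 2³ + 0³ = 1 + 8 + 0 = 9  — 9 already appeared earlier.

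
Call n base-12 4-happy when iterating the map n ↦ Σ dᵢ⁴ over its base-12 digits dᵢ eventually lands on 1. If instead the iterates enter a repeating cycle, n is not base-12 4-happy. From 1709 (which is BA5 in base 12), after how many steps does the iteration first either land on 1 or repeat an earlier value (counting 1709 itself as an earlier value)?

1709 = (11,10,5)_12 → 25266
25266 = (1,2,7,5,6)_12 → 4339
4339 = (2,6,1,7)_12 → 3714
3714 = (2,1,9,6)_12 → 7874
7874 = (4,6,8,2)_12 → 5664
5664 = (3,3,4,0)_12 → 418
418 = (2,10,10)_12 → 20016
20016 = (11,7,0,0)_12 → 17042
17042 = (9,10,4,2)_12 → 16833
16833 = (9,8,10,9)_12 → 27218
27218 = (1,3,9,0,2)_12 → 6659
6659 = (3,10,2,11)_12 → 24738
24738 = (1,2,3,9,6)_12 → 7955
7955 = (4,7,2,11)_12 → 17314
17314 = (10,0,2,10)_12 → 20016  — 20016 repeats.
That took 15 steps.

15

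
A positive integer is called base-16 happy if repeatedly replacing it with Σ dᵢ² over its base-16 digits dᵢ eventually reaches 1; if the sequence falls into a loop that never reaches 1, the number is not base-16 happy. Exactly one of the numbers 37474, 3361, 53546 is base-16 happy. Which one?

53546

37474: 37474 → 125 → 218 → 269 → 170 → 200 → 208 → 169 → 181 → 146 → 85 → 50 → 13 → 169  — repeats 169 (not base-16 happy)
3361: 3361 → 174 → 296 → 69 → 41 → 85 → 50 → 13 → 169 → 181 → 146 → 85  — repeats 85 (not base-16 happy)
53546: 53546 → 274 → 6 → 36 → 20 → 17 → 2 → 4 → 16 → 1  — reaches 1 (base-16 happy)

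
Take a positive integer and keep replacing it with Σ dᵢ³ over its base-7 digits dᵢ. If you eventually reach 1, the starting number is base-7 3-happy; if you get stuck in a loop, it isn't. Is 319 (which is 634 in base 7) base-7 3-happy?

319 = (6,3,4)_7 → 6³ + 3³ + 4³ = 216 + 27 + 64 = 307
307 = (6,1,6)_7 → 6³ + 1³ + 6³ = 216 + 1 + 216 = 433
433 = (1,1,5,6)_7 → 1³ + 1³ + 5³ + 6³ = 1 + 1 + 125 + 216 = 343
343 = (1,0,0,0)_7 → 1³ + 0³ + 0³ + 0³ = 1 + 0 + 0 + 0 = 1  — reached 1.

base-7 3-happy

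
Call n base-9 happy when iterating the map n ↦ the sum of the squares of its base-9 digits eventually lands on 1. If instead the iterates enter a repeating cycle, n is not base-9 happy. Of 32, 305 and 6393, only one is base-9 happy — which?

32: 32 → 34 → 58 → 52 → 74 → 68 → 74  — repeats 74 (not base-9 happy)
305: 305 → 109 → 11 → 5 → 25 → 53 → 89 → 65 → 53  — repeats 53 (not base-9 happy)
6393: 6393 → 173 → 9 → 1  — reaches 1 (base-9 happy)

6393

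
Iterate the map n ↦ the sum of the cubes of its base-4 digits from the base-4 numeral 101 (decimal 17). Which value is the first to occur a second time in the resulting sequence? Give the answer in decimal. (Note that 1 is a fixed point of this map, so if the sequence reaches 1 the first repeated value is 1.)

17 = (1,0,1)_4 → 1³ + 0³ + 1³ = 1 + 0 + 1 = 2
2 = (2)_4 → 2³ = 8
8 = (2,0)_4 → 2³ + 0³ = 8 + 0 = 8  — 8 already appeared earlier.

8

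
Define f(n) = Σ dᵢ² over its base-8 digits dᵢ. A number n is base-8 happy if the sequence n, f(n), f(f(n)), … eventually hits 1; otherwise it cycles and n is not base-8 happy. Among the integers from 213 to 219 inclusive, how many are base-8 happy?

213: 213 → 38 → 52 → 52  — not base-8 happy
214: 214 → 49 → 37 → 41 → 26 → 13 → 26  — not base-8 happy
215: 215 → 62 → 85 → 30 → 45 → 50 → 40 → 25 → 10 → 5 → 25  — not base-8 happy
216: 216 → 18 → 8 → 1  — base-8 happy
217: 217 → 19 → 13 → 26 → 13  — not base-8 happy
218: 218 → 22 → 40 → 25 → 10 → 5 → 25  — not base-8 happy
219: 219 → 27 → 18 → 8 → 1  — base-8 happy
base-8 happy: 216, 219

2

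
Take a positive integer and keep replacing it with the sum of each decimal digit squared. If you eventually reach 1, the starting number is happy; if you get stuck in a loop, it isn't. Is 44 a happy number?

happy

44 → 4² + 4² = 16 + 16 = 32
32 → 3² + 2² = 9 + 4 = 13
13 → 1² + 3² = 1 + 9 = 10
10 → 1² + 0² = 1 + 0 = 1  — reached 1.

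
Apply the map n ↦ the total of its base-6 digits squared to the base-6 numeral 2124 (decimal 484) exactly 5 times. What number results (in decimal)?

484 = (2,1,2,4)_6 → 2² + 1² + 2² + 4² = 4 + 1 + 4 + 16 = 25
25 = (4,1)_6 → 4² + 1² = 16 + 1 = 17
17 = (2,5)_6 → 2² + 5² = 4 + 25 = 29
29 = (4,5)_6 → 4² + 5² = 16 + 25 = 41
41 = (1,0,5)_6 → 1² + 0² + 5² = 1 + 0 + 25 = 26

26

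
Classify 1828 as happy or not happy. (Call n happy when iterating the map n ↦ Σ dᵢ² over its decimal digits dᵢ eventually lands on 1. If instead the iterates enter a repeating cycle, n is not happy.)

1828 → 1² + 8² + 2² + 8² = 1 + 64 + 4 + 64 = 133
133 → 1² + 3² + 3² = 1 + 9 + 9 = 19
19 → 1² + 9² = 1 + 81 = 82
82 → 8² + 2² = 64 + 4 = 68
68 → 6² + 8² = 36 + 64 = 100
100 → 1² + 0² + 0² = 1 + 0 + 0 = 1  — reached 1.

happy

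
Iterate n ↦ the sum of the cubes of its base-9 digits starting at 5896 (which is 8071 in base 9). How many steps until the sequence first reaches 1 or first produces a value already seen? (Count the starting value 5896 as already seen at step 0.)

5896 = (8,0,7,1)_9 → 8³ + 0³ + 7³ + 1³ = 856
856 = (1,1,5,1)_9 → 1³ + 1³ + 5³ + 1³ = 128
128 = (1,5,2)_9 → 1³ + 5³ + 2³ = 134
134 = (1,5,8)_9 → 1³ + 5³ + 8³ = 638
638 = (7,7,8)_9 → 7³ + 7³ + 8³ = 1198
1198 = (1,5,7,1)_9 → 1³ + 5³ + 7³ + 1³ = 470
470 = (5,7,2)_9 → 5³ + 7³ + 2³ = 476
476 = (5,7,8)_9 → 5³ + 7³ + 8³ = 980
980 = (1,3,0,8)_9 → 1³ + 3³ + 0³ + 8³ = 540
540 = (6,6,0)_9 → 6³ + 6³ + 0³ = 432
432 = (5,3,0)_9 → 5³ + 3³ + 0³ = 152
152 = (1,7,8)_9 → 1³ + 7³ + 8³ = 856  — 856 repeats.
That took 12 steps.

12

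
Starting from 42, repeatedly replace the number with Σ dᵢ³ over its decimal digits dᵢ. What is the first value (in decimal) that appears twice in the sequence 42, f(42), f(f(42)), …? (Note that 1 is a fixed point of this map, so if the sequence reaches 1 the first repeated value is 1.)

153

42 → 4³ + 2³ = 72
72 → 7³ + 2³ = 351
351 → 3³ + 5³ + 1³ = 153
153 → 1³ + 5³ + 3³ = 153  — 153 already appeared earlier.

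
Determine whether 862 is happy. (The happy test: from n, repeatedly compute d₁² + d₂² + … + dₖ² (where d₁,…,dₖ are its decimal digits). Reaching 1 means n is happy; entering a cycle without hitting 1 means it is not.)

not happy

862 → 104
104 → 17
17 → 50
50 → 25
25 → 29
29 → 85
85 → 89
89 → 145
145 → 42
42 → 20
20 → 4
4 → 16
16 → 37
37 → 58
58 → 89  — 89 already seen; the sequence cycles without reaching 1.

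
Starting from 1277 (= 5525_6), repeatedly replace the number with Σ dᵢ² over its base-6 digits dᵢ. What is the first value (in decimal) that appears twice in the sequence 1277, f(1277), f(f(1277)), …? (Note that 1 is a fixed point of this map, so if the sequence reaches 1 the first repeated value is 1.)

1

1277 = (5,5,2,5)_6 → 5² + 5² + 2² + 5² = 25 + 25 + 4 + 25 = 79
79 = (2,1,1)_6 → 2² + 1² + 1² = 4 + 1 + 1 = 6
6 = (1,0)_6 → 1² + 0² = 1 + 0 = 1  — reached the fixed point 1.
1 → 1, so 1 is the first repeated value.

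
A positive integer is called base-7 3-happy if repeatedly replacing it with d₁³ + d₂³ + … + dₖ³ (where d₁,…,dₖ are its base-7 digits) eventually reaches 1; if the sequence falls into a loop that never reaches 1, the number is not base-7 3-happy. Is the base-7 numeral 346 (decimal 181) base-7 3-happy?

base-7 3-happy

181 = (3,4,6)_7 → 3³ + 4³ + 6³ = 27 + 64 + 216 = 307
307 = (6,1,6)_7 → 6³ + 1³ + 6³ = 216 + 1 + 216 = 433
433 = (1,1,5,6)_7 → 1³ + 1³ + 5³ + 6³ = 1 + 1 + 125 + 216 = 343
343 = (1,0,0,0)_7 → 1³ + 0³ + 0³ + 0³ = 1 + 0 + 0 + 0 = 1  — reached 1.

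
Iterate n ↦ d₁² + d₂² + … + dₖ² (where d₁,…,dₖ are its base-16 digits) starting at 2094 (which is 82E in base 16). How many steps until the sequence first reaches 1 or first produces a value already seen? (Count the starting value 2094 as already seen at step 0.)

7

2094 = (8,2,14)_16 → 264
264 = (1,0,8)_16 → 65
65 = (4,1)_16 → 17
17 = (1,1)_16 → 2
2 = (2)_16 → 4
4 = (4)_16 → 16
16 = (1,0)_16 → 1  — reached 1.
That took 7 steps.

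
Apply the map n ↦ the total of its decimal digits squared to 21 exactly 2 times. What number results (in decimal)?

21 → 2² + 1² = 4 + 1 = 5
5 → 5² = 25

25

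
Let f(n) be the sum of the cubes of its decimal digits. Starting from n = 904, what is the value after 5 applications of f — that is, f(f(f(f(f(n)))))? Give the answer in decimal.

1459

904 → 793
793 → 1099
1099 → 1459
1459 → 919
919 → 1459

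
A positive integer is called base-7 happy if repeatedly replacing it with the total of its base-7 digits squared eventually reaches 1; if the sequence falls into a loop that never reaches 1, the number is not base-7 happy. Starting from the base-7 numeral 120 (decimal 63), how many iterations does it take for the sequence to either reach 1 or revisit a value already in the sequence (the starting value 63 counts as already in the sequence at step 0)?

3

63 = (1,2,0)_7 → 1² + 2² + 0² = 5
5 = (5)_7 → 5² = 25
25 = (3,4)_7 → 3² + 4² = 25  — 25 repeats.
That took 3 steps.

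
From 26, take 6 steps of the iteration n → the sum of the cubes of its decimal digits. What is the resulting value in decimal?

26 → 2³ + 6³ = 224
224 → 2³ + 2³ + 4³ = 80
80 → 8³ + 0³ = 512
512 → 5³ + 1³ + 2³ = 134
134 → 1³ + 3³ + 4³ = 92
92 → 9³ + 2³ = 737

737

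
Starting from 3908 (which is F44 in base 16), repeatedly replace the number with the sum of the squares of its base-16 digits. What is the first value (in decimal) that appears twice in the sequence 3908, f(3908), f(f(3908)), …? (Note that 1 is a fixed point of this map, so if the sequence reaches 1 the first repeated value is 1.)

1

3908 = (15,4,4)_16 → 15² + 4² + 4² = 225 + 16 + 16 = 257
257 = (1,0,1)_16 → 1² + 0² + 1² = 1 + 0 + 1 = 2
2 = (2)_16 → 2² = 4
4 = (4)_16 → 4² = 16
16 = (1,0)_16 → 1² + 0² = 1 + 0 = 1  — reached the fixed point 1.
1 → 1, so 1 is the first repeated value.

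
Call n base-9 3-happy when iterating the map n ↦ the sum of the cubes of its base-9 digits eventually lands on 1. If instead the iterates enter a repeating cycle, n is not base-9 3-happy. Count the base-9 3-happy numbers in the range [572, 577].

572: 572 → 468 → 468  — not base-9 3-happy
573: 573 → 559 → 729 → 1  — base-9 3-happy
574: 574 → 686 → 584 → 856 → 128 → 134 → 638 → 1198 → 470 → 476 → 980 → 540 → 432 → 152 → 856  — not base-9 3-happy
575: 575 → 855 → 127 → 127  — not base-9 3-happy
576: 576 → 344 → 80 → 1024 → 496 → 218 → 232 → 694 → 638 → 1198 → 470 → 476 → 980 → 540 → 432 → 152 → 856 → 128 → 134 → 638  — not base-9 3-happy
577: 577 → 345 → 99 → 9 → 1  — base-9 3-happy
base-9 3-happy: 573, 577

2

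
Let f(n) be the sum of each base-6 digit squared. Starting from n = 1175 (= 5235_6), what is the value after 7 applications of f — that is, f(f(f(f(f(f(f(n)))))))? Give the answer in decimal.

17

1175 = (5,2,3,5)_6 → 5² + 2² + 3² + 5² = 63
63 = (1,4,3)_6 → 1² + 4² + 3² = 26
26 = (4,2)_6 → 4² + 2² = 20
20 = (3,2)_6 → 3² + 2² = 13
13 = (2,1)_6 → 2² + 1² = 5
5 = (5)_6 → 5² = 25
25 = (4,1)_6 → 4² + 1² = 17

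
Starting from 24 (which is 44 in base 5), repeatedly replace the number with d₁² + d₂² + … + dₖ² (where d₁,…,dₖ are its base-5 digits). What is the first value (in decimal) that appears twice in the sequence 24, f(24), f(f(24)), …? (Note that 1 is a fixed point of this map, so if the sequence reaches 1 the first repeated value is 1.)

4

24 = (4,4)_5 → 4² + 4² = 32
32 = (1,1,2)_5 → 1² + 1² + 2² = 6
6 = (1,1)_5 → 1² + 1² = 2
2 = (2)_5 → 2² = 4
4 = (4)_5 → 4² = 16
16 = (3,1)_5 → 3² + 1² = 10
10 = (2,0)_5 → 2² + 0² = 4  — 4 already appeared earlier.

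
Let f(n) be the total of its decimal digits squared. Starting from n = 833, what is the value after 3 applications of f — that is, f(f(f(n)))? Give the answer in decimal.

833 → 8² + 3² + 3² = 64 + 9 + 9 = 82
82 → 8² + 2² = 64 + 4 = 68
68 → 6² + 8² = 36 + 64 = 100

100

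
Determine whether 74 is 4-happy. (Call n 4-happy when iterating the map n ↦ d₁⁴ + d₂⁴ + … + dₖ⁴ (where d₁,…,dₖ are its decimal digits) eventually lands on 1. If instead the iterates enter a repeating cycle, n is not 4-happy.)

74 → 7⁴ + 4⁴ = 2401 + 256 = 2657
2657 → 2⁴ + 6⁴ + 5⁴ + 7⁴ = 16 + 1296 + 625 + 2401 = 4338
4338 → 4⁴ + 3⁴ + 3⁴ + 8⁴ = 256 + 81 + 81 + 4096 = 4514
4514 → 4⁴ + 5⁴ + 1⁴ + 4⁴ = 256 + 625 + 1 + 256 = 1138
1138 → 1⁴ + 1⁴ + 3⁴ + 8⁴ = 1 + 1 + 81 + 4096 = 4179
4179 → 4⁴ + 1⁴ + 7⁴ + 9⁴ = 256 + 1 + 2401 + 6561 = 9219
9219 → 9⁴ + 2⁴ + 1⁴ + 9⁴ = 6561 + 16 + 1 + 6561 = 13139
13139 → 1⁴ + 3⁴ + 1⁴ + 3⁴ + 9⁴ = 1 + 81 + 1 + 81 + 6561 = 6725
6725 → 6⁴ + 7⁴ + 2⁴ + 5⁴ = 1296 + 2401 + 16 + 625 = 4338  — 4338 already seen; the sequence cycles without reaching 1.

not 4-happy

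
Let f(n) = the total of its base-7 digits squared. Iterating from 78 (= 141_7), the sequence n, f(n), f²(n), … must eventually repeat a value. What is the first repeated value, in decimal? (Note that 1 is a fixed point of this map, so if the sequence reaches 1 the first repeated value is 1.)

2

78 = (1,4,1)_7 → 18
18 = (2,4)_7 → 20
20 = (2,6)_7 → 40
40 = (5,5)_7 → 50
50 = (1,0,1)_7 → 2
2 = (2)_7 → 4
4 = (4)_7 → 16
16 = (2,2)_7 → 8
8 = (1,1)_7 → 2  — 2 already appeared earlier.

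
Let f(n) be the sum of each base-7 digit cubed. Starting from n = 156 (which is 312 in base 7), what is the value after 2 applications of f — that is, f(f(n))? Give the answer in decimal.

126

156 = (3,1,2)_7 → 3³ + 1³ + 2³ = 27 + 1 + 8 = 36
36 = (5,1)_7 → 5³ + 1³ = 125 + 1 = 126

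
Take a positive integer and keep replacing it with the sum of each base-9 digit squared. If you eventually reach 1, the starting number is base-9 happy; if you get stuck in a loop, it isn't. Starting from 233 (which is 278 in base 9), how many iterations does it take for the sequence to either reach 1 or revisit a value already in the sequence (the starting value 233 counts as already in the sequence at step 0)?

233 = (2,7,8)_9 → 2² + 7² + 8² = 117
117 = (1,4,0)_9 → 1² + 4² + 0² = 17
17 = (1,8)_9 → 1² + 8² = 65
65 = (7,2)_9 → 7² + 2² = 53
53 = (5,8)_9 → 5² + 8² = 89
89 = (1,0,8)_9 → 1² + 0² + 8² = 65  — 65 repeats.
That took 6 steps.

6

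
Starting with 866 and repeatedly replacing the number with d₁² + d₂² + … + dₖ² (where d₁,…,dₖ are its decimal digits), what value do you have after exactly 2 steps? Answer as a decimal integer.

866 → 136
136 → 46

46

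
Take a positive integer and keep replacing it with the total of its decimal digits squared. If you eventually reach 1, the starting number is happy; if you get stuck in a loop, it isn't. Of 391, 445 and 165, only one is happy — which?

391

391: 391 → 91 → 82 → 68 → 100 → 1  — reaches 1 (happy)
445: 445 → 57 → 74 → 65 → 61 → 37 → 58 → 89 → 145 → 42 → 20 → 4 → 16 → 37  — repeats 37 (not happy)
165: 165 → 62 → 40 → 16 → 37 → 58 → 89 → 145 → 42 → 20 → 4 → 16  — repeats 16 (not happy)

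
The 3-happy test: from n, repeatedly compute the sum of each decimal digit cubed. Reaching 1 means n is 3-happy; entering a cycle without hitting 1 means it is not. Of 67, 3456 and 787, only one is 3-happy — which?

67: 67 → 559 → 979 → 1801 → 514 → 190 → 730 → 370 → 370  — repeats 370 (not 3-happy)
3456: 3456 → 432 → 99 → 1458 → 702 → 351 → 153 → 153  — repeats 153 (not 3-happy)
787: 787 → 1198 → 1243 → 100 → 1  — reaches 1 (3-happy)

787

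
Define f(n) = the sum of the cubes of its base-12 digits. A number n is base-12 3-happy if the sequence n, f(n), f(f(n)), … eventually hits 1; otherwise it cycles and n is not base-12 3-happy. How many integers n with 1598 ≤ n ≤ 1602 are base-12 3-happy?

2

1598: 1598 → 1340 → 1268 → 1753 → 10 → 1000 → 1611 → 1366 → 1854 → 1217 → 762 → 368 → 736 → 190 → 1028 → 856 → 1520 → 1728 → 1  (reaches 1)
1599: 1599 → 1359 → 881 → 342 → 288 → 8 → 512 → 755 → 1464 → 1008 → 343 → 415 → 1351 → 1136 → 1855 → 1344 → 793 → 342  (repeats 342)
1600: 1600 → 1396 → 1305 → 1458 → 1217 → 762 → 368 → 736 → 190 → 1028 → 856 → 1520 → 1728 → 1  (reaches 1)
1601: 1601 → 1457 → 1126 → 2072 → 585 → 793 → 342 → 288 → 8 → 512 → 755 → 1464 → 1008 → 343 → 415 → 1351 → 1136 → 1855 → 1344 → 793  (repeats 793)
1602: 1602 → 1548 → 1729 → 2 → 8 → 512 → 755 → 1464 → 1008 → 343 → 415 → 1351 → 1136 → 1855 → 1344 → 793 → 342 → 288 → 8  (repeats 8)
base-12 3-happy: 1598, 1600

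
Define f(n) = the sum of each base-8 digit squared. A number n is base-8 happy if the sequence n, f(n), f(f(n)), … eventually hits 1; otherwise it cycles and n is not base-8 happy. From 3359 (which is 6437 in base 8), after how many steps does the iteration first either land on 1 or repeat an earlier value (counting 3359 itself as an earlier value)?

11

3359 = (6,4,3,7)_8 → 6² + 4² + 3² + 7² = 36 + 16 + 9 + 49 = 110
110 = (1,5,6)_8 → 1² + 5² + 6² = 1 + 25 + 36 = 62
62 = (7,6)_8 → 7² + 6² = 49 + 36 = 85
85 = (1,2,5)_8 → 1² + 2² + 5² = 1 + 4 + 25 = 30
30 = (3,6)_8 → 3² + 6² = 9 + 36 = 45
45 = (5,5)_8 → 5² + 5² = 25 + 25 = 50
50 = (6,2)_8 → 6² + 2² = 36 + 4 = 40
40 = (5,0)_8 → 5² + 0² = 25 + 0 = 25
25 = (3,1)_8 → 3² + 1² = 9 + 1 = 10
10 = (1,2)_8 → 1² + 2² = 1 + 4 = 5
5 = (5)_8 → 5² = 25  — 25 repeats.
That took 11 steps.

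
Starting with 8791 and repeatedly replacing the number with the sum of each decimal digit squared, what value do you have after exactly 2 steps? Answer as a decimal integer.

8791 → 195
195 → 107

107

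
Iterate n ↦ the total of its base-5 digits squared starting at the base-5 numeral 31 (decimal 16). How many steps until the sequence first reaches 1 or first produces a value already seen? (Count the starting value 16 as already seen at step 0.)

16 = (3,1)_5 → 3² + 1² = 10
10 = (2,0)_5 → 2² + 0² = 4
4 = (4)_5 → 4² = 16  — 16 repeats.
That took 3 steps.

3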